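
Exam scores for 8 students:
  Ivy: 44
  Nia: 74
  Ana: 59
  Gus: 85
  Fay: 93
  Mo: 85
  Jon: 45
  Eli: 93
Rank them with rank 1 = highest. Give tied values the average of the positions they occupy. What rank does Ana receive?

6

Sorted (descending): 93, 93, 85, 85, 74, 59, 45, 44
The 2 values of 93 occupy positions 1–2 → average rank (1+2)/2 = 1.5.
The 2 values of 85 occupy positions 3–4 → average rank (3+4)/2 = 3.5.
Ana has value 59 → rank 6.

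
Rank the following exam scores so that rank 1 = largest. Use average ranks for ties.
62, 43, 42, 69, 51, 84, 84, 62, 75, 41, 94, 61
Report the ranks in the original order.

Sorted (descending): 94, 84, 84, 75, 69, 62, 62, 61, 51, 43, 42, 41
The 2 values of 84 occupy positions 2–3 → average rank (2+3)/2 = 2.5.
The 2 values of 62 occupy positions 6–7 → average rank (6+7)/2 = 6.5.

6.5, 10, 11, 5, 9, 2.5, 2.5, 6.5, 4, 12, 1, 8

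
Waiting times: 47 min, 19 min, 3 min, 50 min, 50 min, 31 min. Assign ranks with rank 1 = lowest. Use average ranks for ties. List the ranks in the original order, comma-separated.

Sorted (ascending): 3, 19, 31, 47, 50, 50
The 2 values of 50 occupy positions 5–6 → average rank (5+6)/2 = 5.5.

4, 2, 1, 5.5, 5.5, 3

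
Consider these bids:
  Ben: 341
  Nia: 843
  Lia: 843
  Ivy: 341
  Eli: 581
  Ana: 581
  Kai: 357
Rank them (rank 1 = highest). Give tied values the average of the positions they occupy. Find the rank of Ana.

3.5

Sorted (descending): 843, 843, 581, 581, 357, 341, 341
The 2 values of 843 occupy positions 1–2 → average rank (1+2)/2 = 1.5.
The 2 values of 581 occupy positions 3–4 → average rank (3+4)/2 = 3.5.
The 2 values of 341 occupy positions 6–7 → average rank (6+7)/2 = 6.5.
Ana has value 581 → rank 3.5.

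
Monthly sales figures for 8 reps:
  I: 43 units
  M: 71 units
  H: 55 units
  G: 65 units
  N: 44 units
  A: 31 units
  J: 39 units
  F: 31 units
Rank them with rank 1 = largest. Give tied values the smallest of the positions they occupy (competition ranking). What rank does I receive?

5

Sorted (descending): 71, 65, 55, 44, 43, 39, 31, 31
The 2 values of 31 occupy positions 7–8 → each gets rank 7.
I has value 43 units → rank 5.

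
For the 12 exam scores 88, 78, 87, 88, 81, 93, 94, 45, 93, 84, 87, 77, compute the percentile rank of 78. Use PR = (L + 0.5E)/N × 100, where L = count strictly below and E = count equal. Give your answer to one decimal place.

N = 12.
Strictly below 78: 2. Equal to 78: 1.
PR = (2 + 0.5·1)/12 × 100 = 20.8

20.8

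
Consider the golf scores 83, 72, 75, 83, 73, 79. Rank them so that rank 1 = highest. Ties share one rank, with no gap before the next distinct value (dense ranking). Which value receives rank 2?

Sorted (descending): 83, 83, 79, 75, 73, 72
The 2 values of 83 share dense rank 1.
Remaining distinct values take the next consecutive integers.
Rank 2 → value 79.

79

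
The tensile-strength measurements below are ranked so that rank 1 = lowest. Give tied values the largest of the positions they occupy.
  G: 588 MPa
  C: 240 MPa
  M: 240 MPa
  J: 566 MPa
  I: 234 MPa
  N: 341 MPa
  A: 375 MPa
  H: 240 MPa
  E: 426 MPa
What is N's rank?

Sorted (ascending): 234, 240, 240, 240, 341, 375, 426, 566, 588
The 3 values of 240 occupy positions 2–4 → each gets rank 4.
N has value 341 MPa → rank 5.

5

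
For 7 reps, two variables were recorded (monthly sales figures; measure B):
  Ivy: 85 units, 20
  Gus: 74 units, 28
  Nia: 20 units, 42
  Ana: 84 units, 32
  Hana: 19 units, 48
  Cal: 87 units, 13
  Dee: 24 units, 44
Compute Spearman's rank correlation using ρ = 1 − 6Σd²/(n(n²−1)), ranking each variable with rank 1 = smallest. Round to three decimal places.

Ranks of variable 1: 6, 4, 2, 5, 1, 7, 3
Ranks of variable 2: 2, 3, 5, 4, 7, 1, 6
d = r₁ − r₂: 4, 1, -3, 1, -6, 6, -3
d²: 16, 1, 9, 1, 36, 36, 9; Σd² = 108
ρ = 1 − 6·108/(7·48) = 1 − 648/336 = -0.929

-0.929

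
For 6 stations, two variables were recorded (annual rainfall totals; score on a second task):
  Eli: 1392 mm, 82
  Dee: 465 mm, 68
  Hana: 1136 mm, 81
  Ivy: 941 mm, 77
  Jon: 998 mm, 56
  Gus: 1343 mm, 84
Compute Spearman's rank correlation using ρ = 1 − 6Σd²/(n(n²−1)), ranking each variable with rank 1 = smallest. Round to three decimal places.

0.771

Ranks of variable 1: 6, 1, 4, 2, 3, 5
Ranks of variable 2: 5, 2, 4, 3, 1, 6
d = r₁ − r₂: 1, -1, 0, -1, 2, -1
d²: 1, 1, 0, 1, 4, 1; Σd² = 8
ρ = 1 − 6·8/(6·35) = 1 − 48/210 = 0.771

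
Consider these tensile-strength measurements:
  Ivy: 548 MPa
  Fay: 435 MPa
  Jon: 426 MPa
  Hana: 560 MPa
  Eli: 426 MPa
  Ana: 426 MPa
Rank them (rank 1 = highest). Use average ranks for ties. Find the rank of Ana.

5

Sorted (descending): 560, 548, 435, 426, 426, 426
The 3 values of 426 occupy positions 4–6 → average rank 5.
Ana has value 426 MPa → rank 5.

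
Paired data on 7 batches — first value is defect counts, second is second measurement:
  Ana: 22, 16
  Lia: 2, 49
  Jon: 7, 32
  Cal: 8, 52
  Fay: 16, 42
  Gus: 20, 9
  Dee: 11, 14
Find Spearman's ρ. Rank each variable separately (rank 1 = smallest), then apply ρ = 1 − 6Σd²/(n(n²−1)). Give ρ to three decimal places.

Ranks of variable 1: 7, 1, 2, 3, 5, 6, 4
Ranks of variable 2: 3, 6, 4, 7, 5, 1, 2
d = r₁ − r₂: 4, -5, -2, -4, 0, 5, 2
d²: 16, 25, 4, 16, 0, 25, 4; Σd² = 90
ρ = 1 − 6·90/(7·48) = 1 − 540/336 = -0.607

-0.607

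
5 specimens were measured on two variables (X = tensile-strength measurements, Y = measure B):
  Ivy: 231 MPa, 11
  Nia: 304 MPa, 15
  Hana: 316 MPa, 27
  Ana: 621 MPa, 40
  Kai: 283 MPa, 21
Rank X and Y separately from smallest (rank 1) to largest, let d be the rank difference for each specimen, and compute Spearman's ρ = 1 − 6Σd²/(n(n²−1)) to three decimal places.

Ranks of variable 1: 1, 3, 4, 5, 2
Ranks of variable 2: 1, 2, 4, 5, 3
d = r₁ − r₂: 0, 1, 0, 0, -1
d²: 0, 1, 0, 0, 1; Σd² = 2
ρ = 1 − 6·2/(5·24) = 1 − 12/120 = 0.900

0.900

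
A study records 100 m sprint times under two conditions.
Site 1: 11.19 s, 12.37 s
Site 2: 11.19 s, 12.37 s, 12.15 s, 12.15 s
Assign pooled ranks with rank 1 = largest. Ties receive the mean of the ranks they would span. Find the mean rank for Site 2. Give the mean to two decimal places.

Sorted (descending): 12.37, 12.37, 12.15, 12.15, 11.19, 11.19
The 2 values of 12.37 occupy positions 1–2 → average rank (1+2)/2 = 1.5.
The 2 values of 12.15 occupy positions 3–4 → average rank (3+4)/2 = 3.5.
The 2 values of 11.19 occupy positions 5–6 → average rank (5+6)/2 = 5.5.
Site 2 values → pooled ranks: 11.19→5.5, 12.37→1.5, 12.15→3.5, 12.15→3.5
Mean rank = (5.5 + 1.5 + 3.5 + 3.5) / 4 = 3.50

3.50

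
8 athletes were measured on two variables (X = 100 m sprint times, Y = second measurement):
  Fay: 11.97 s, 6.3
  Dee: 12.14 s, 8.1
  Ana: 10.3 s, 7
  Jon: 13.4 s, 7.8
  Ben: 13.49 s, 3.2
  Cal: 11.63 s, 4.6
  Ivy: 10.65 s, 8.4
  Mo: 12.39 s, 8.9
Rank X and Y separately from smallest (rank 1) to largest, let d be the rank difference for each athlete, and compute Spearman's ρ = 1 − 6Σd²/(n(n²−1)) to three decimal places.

-0.119

Ranks of variable 1: 4, 5, 1, 7, 8, 3, 2, 6
Ranks of variable 2: 3, 6, 4, 5, 1, 2, 7, 8
d = r₁ − r₂: 1, -1, -3, 2, 7, 1, -5, -2
d²: 1, 1, 9, 4, 49, 1, 25, 4; Σd² = 94
ρ = 1 − 6·94/(8·63) = 1 − 564/504 = -0.119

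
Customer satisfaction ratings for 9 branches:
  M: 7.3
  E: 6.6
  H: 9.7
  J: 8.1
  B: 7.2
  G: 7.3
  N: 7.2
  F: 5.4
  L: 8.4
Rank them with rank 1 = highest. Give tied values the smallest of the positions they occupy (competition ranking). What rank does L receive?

2

Sorted (descending): 9.7, 8.4, 8.1, 7.3, 7.3, 7.2, 7.2, 6.6, 5.4
The 2 values of 7.3 occupy positions 4–5 → each gets rank 4.
The 2 values of 7.2 occupy positions 6–7 → each gets rank 6.
L has value 8.4 → rank 2.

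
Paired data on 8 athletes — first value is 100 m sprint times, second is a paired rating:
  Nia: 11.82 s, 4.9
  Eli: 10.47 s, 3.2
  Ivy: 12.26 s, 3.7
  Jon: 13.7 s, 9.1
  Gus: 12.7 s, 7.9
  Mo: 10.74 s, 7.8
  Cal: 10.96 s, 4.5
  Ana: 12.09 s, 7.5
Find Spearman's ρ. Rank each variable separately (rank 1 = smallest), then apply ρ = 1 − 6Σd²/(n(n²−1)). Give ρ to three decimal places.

Ranks of variable 1: 4, 1, 6, 8, 7, 2, 3, 5
Ranks of variable 2: 4, 1, 2, 8, 7, 6, 3, 5
d = r₁ − r₂: 0, 0, 4, 0, 0, -4, 0, 0
d²: 0, 0, 16, 0, 0, 16, 0, 0; Σd² = 32
ρ = 1 − 6·32/(8·63) = 1 − 192/504 = 0.619

0.619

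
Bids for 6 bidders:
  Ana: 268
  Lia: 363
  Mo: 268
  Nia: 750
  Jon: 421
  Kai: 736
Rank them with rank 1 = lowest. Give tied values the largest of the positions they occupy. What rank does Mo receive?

Sorted (ascending): 268, 268, 363, 421, 736, 750
The 2 values of 268 occupy positions 1–2 → each gets rank 2.
Mo has value 268 → rank 2.

2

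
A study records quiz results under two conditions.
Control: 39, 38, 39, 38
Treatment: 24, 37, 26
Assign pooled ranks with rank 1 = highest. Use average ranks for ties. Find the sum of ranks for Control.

10

Sorted (descending): 39, 39, 38, 38, 37, 26, 24
The 2 values of 39 occupy positions 1–2 → average rank (1+2)/2 = 1.5.
The 2 values of 38 occupy positions 3–4 → average rank (3+4)/2 = 3.5.
Control values → pooled ranks: 39→1.5, 38→3.5, 39→1.5, 38→3.5
Rank sum = 1.5 + 3.5 + 1.5 + 3.5 = 10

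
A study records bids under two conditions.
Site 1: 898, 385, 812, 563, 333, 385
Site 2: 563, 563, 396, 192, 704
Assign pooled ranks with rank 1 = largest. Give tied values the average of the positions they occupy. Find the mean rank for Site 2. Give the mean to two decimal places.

6.20

Sorted (descending): 898, 812, 704, 563, 563, 563, 396, 385, 385, 333, 192
The 3 values of 563 occupy positions 4–6 → average rank 5.
The 2 values of 385 occupy positions 8–9 → average rank (8+9)/2 = 8.5.
Site 2 values → pooled ranks: 563→5, 563→5, 396→7, 192→11, 704→3
Mean rank = (5 + 5 + 7 + 11 + 3) / 5 = 6.20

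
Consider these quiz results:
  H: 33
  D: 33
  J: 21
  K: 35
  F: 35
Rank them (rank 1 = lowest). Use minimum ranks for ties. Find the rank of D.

Sorted (ascending): 21, 33, 33, 35, 35
The 2 values of 33 occupy positions 2–3 → each gets rank 2.
The 2 values of 35 occupy positions 4–5 → each gets rank 4.
D has value 33 → rank 2.

2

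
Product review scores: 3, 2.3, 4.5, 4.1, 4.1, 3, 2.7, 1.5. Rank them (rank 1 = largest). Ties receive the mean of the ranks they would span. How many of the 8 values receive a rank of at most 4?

Sorted (descending): 4.5, 4.1, 4.1, 3, 3, 2.7, 2.3, 1.5
The 2 values of 4.1 occupy positions 2–3 → average rank (2+3)/2 = 2.5.
The 2 values of 3 occupy positions 4–5 → average rank (4+5)/2 = 4.5.
Ranks ≤ 4: {1, 2.5, 2.5} → 3 values.

3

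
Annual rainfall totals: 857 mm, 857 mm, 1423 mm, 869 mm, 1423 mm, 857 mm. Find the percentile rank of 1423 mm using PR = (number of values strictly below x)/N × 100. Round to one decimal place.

N = 6.
Strictly below 1423: 4. Equal to 1423: 2.
PR = 4/6 × 100 = 66.7

66.7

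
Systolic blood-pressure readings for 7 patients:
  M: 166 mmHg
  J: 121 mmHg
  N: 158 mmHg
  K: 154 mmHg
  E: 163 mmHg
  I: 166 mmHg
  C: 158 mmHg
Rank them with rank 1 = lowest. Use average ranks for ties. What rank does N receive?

3.5

Sorted (ascending): 121, 154, 158, 158, 163, 166, 166
The 2 values of 158 occupy positions 3–4 → average rank (3+4)/2 = 3.5.
The 2 values of 166 occupy positions 6–7 → average rank (6+7)/2 = 6.5.
N has value 158 mmHg → rank 3.5.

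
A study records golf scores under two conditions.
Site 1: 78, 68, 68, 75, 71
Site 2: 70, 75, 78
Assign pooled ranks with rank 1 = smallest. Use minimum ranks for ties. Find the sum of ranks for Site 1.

18

Sorted (ascending): 68, 68, 70, 71, 75, 75, 78, 78
The 2 values of 68 occupy positions 1–2 → each gets rank 1.
The 2 values of 75 occupy positions 5–6 → each gets rank 5.
The 2 values of 78 occupy positions 7–8 → each gets rank 7.
Site 1 values → pooled ranks: 78→7, 68→1, 68→1, 75→5, 71→4
Rank sum = 7 + 1 + 1 + 5 + 4 = 18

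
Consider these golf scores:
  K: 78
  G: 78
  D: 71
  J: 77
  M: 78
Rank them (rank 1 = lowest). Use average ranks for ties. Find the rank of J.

2

Sorted (ascending): 71, 77, 78, 78, 78
The 3 values of 78 occupy positions 3–5 → average rank 4.
J has value 77 → rank 2.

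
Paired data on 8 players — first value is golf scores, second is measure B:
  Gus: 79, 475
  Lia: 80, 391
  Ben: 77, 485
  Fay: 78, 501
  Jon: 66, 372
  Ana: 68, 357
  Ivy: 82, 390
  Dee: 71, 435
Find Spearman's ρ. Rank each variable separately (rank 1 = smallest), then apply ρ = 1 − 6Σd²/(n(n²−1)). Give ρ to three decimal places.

Ranks of variable 1: 6, 7, 4, 5, 1, 2, 8, 3
Ranks of variable 2: 6, 4, 7, 8, 2, 1, 3, 5
d = r₁ − r₂: 0, 3, -3, -3, -1, 1, 5, -2
d²: 0, 9, 9, 9, 1, 1, 25, 4; Σd² = 58
ρ = 1 − 6·58/(8·63) = 1 − 348/504 = 0.310

0.310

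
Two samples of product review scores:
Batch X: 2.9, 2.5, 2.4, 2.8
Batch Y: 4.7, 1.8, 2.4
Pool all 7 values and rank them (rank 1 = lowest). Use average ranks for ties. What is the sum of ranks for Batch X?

Sorted (ascending): 1.8, 2.4, 2.4, 2.5, 2.8, 2.9, 4.7
The 2 values of 2.4 occupy positions 2–3 → average rank (2+3)/2 = 2.5.
Batch X values → pooled ranks: 2.9→6, 2.5→4, 2.4→2.5, 2.8→5
Rank sum = 6 + 4 + 2.5 + 5 = 17.5

17.5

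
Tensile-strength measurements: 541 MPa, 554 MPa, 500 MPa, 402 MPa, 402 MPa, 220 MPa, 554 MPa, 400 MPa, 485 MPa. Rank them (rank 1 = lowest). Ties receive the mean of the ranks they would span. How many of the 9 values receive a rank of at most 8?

Sorted (ascending): 220, 400, 402, 402, 485, 500, 541, 554, 554
The 2 values of 402 occupy positions 3–4 → average rank (3+4)/2 = 3.5.
The 2 values of 554 occupy positions 8–9 → average rank (8+9)/2 = 8.5.
Ranks ≤ 8: {1, 2, 3.5, 3.5, 5, 6, 7} → 7 values.

7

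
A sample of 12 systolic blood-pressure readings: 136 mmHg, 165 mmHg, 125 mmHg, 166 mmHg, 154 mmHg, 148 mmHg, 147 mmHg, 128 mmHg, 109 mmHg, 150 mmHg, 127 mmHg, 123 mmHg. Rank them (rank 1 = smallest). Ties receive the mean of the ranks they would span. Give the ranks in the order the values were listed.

6, 11, 3, 12, 10, 8, 7, 5, 1, 9, 4, 2

Sorted (ascending): 109, 123, 125, 127, 128, 136, 147, 148, 150, 154, 165, 166
No ties — each value takes its position as its rank.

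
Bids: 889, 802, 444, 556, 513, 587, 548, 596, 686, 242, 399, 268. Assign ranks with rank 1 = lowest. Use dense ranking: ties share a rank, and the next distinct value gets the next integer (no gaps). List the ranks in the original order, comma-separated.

Sorted (ascending): 242, 268, 399, 444, 513, 548, 556, 587, 596, 686, 802, 889
No ties — each value takes its position as its rank.

12, 11, 4, 7, 5, 8, 6, 9, 10, 1, 3, 2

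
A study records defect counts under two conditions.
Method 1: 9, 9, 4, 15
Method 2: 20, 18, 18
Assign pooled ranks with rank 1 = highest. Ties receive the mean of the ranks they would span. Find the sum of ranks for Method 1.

22

Sorted (descending): 20, 18, 18, 15, 9, 9, 4
The 2 values of 18 occupy positions 2–3 → average rank (2+3)/2 = 2.5.
The 2 values of 9 occupy positions 5–6 → average rank (5+6)/2 = 5.5.
Method 1 values → pooled ranks: 9→5.5, 9→5.5, 4→7, 15→4
Rank sum = 5.5 + 5.5 + 7 + 4 = 22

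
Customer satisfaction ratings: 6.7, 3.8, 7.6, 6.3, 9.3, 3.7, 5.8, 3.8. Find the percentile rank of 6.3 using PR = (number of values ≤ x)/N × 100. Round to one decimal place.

N = 8.
Strictly below 6.3: 4. Equal to 6.3: 1.
PR = 5/8 × 100 = 62.5

62.5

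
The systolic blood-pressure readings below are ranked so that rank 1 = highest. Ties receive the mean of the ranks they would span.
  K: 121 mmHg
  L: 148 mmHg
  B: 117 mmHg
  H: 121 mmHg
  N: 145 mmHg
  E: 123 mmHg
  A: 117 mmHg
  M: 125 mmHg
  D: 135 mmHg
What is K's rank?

6.5

Sorted (descending): 148, 145, 135, 125, 123, 121, 121, 117, 117
The 2 values of 121 occupy positions 6–7 → average rank (6+7)/2 = 6.5.
The 2 values of 117 occupy positions 8–9 → average rank (8+9)/2 = 8.5.
K has value 121 mmHg → rank 6.5.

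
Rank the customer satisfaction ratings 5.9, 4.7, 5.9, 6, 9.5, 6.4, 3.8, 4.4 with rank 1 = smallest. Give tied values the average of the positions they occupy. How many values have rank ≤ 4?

Sorted (ascending): 3.8, 4.4, 4.7, 5.9, 5.9, 6, 6.4, 9.5
The 2 values of 5.9 occupy positions 4–5 → average rank (4+5)/2 = 4.5.
Ranks ≤ 4: {1, 2, 3} → 3 values.

3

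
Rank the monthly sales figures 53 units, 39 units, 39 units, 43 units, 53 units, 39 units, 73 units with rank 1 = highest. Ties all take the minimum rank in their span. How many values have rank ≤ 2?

Sorted (descending): 73, 53, 53, 43, 39, 39, 39
The 2 values of 53 occupy positions 2–3 → each gets rank 2.
The 3 values of 39 occupy positions 5–7 → each gets rank 5.
Ranks ≤ 2: {1, 2, 2} → 3 values.

3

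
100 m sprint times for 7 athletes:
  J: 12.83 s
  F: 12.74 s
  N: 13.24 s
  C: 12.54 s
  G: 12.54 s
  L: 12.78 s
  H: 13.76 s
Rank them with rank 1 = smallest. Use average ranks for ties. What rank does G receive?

Sorted (ascending): 12.54, 12.54, 12.74, 12.78, 12.83, 13.24, 13.76
The 2 values of 12.54 occupy positions 1–2 → average rank (1+2)/2 = 1.5.
G has value 12.54 s → rank 1.5.

1.5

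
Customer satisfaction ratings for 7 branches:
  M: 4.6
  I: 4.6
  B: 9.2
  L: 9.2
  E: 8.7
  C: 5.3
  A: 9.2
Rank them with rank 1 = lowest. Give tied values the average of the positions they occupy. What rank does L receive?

Sorted (ascending): 4.6, 4.6, 5.3, 8.7, 9.2, 9.2, 9.2
The 2 values of 4.6 occupy positions 1–2 → average rank (1+2)/2 = 1.5.
The 3 values of 9.2 occupy positions 5–7 → average rank 6.
L has value 9.2 → rank 6.

6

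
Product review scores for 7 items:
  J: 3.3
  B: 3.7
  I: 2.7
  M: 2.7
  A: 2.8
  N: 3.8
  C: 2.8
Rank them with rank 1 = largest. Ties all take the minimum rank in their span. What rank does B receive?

Sorted (descending): 3.8, 3.7, 3.3, 2.8, 2.8, 2.7, 2.7
The 2 values of 2.8 occupy positions 4–5 → each gets rank 4.
The 2 values of 2.7 occupy positions 6–7 → each gets rank 6.
B has value 3.7 → rank 2.

2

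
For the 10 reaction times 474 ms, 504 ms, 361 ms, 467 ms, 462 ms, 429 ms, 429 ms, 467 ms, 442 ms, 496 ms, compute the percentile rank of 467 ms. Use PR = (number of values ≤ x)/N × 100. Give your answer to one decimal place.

70.0

N = 10.
Strictly below 467: 5. Equal to 467: 2.
PR = 7/10 × 100 = 70.0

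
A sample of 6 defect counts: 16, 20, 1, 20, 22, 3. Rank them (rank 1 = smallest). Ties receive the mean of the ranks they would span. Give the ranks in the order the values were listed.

3, 4.5, 1, 4.5, 6, 2

Sorted (ascending): 1, 3, 16, 20, 20, 22
The 2 values of 20 occupy positions 4–5 → average rank (4+5)/2 = 4.5.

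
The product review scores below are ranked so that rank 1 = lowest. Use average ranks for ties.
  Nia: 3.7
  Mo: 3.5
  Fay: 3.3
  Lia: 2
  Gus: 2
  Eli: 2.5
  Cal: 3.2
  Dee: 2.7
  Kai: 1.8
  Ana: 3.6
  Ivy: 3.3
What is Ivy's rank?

Sorted (ascending): 1.8, 2, 2, 2.5, 2.7, 3.2, 3.3, 3.3, 3.5, 3.6, 3.7
The 2 values of 2 occupy positions 2–3 → average rank (2+3)/2 = 2.5.
The 2 values of 3.3 occupy positions 7–8 → average rank (7+8)/2 = 7.5.
Ivy has value 3.3 → rank 7.5.

7.5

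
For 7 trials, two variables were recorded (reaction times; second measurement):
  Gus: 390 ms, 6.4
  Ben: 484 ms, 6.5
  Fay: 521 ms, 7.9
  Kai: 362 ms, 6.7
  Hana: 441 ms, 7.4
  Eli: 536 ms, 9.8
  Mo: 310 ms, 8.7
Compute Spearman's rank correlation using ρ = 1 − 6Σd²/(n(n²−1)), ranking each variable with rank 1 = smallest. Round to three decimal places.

0.286

Ranks of variable 1: 3, 5, 6, 2, 4, 7, 1
Ranks of variable 2: 1, 2, 5, 3, 4, 7, 6
d = r₁ − r₂: 2, 3, 1, -1, 0, 0, -5
d²: 4, 9, 1, 1, 0, 0, 25; Σd² = 40
ρ = 1 − 6·40/(7·48) = 1 − 240/336 = 0.286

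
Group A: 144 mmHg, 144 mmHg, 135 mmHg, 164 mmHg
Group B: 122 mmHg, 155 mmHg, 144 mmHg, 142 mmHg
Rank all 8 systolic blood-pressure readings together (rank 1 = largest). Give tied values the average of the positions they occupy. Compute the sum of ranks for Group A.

16

Sorted (descending): 164, 155, 144, 144, 144, 142, 135, 122
The 3 values of 144 occupy positions 3–5 → average rank 4.
Group A values → pooled ranks: 144→4, 144→4, 135→7, 164→1
Rank sum = 4 + 4 + 7 + 1 = 16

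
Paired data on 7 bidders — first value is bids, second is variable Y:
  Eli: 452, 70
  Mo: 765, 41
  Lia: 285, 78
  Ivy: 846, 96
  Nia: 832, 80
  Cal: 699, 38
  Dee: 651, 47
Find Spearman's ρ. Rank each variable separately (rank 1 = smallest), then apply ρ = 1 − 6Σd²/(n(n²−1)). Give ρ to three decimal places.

0.321

Ranks of variable 1: 2, 5, 1, 7, 6, 4, 3
Ranks of variable 2: 4, 2, 5, 7, 6, 1, 3
d = r₁ − r₂: -2, 3, -4, 0, 0, 3, 0
d²: 4, 9, 16, 0, 0, 9, 0; Σd² = 38
ρ = 1 − 6·38/(7·48) = 1 − 228/336 = 0.321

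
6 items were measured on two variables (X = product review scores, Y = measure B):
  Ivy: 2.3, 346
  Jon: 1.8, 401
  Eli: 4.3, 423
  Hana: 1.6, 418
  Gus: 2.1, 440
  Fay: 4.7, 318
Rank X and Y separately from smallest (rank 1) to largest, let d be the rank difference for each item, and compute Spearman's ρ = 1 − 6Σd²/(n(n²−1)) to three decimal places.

Ranks of variable 1: 4, 2, 5, 1, 3, 6
Ranks of variable 2: 2, 3, 5, 4, 6, 1
d = r₁ − r₂: 2, -1, 0, -3, -3, 5
d²: 4, 1, 0, 9, 9, 25; Σd² = 48
ρ = 1 − 6·48/(6·35) = 1 − 288/210 = -0.371

-0.371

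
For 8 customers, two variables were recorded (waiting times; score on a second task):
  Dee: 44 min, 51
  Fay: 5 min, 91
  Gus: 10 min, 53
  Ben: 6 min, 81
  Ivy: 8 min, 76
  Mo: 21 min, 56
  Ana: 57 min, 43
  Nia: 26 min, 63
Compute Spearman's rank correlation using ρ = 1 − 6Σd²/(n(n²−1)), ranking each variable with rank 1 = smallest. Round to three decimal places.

Ranks of variable 1: 7, 1, 4, 2, 3, 5, 8, 6
Ranks of variable 2: 2, 8, 3, 7, 6, 4, 1, 5
d = r₁ − r₂: 5, -7, 1, -5, -3, 1, 7, 1
d²: 25, 49, 1, 25, 9, 1, 49, 1; Σd² = 160
ρ = 1 − 6·160/(8·63) = 1 − 960/504 = -0.905

-0.905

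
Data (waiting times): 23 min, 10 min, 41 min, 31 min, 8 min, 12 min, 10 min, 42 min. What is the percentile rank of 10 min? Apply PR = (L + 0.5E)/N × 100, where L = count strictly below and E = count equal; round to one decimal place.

N = 8.
Strictly below 10: 1. Equal to 10: 2.
PR = (1 + 0.5·2)/8 × 100 = 25.0

25.0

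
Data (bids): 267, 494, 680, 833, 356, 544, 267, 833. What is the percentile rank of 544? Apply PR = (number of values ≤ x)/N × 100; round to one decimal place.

N = 8.
Strictly below 544: 4. Equal to 544: 1.
PR = 5/8 × 100 = 62.5

62.5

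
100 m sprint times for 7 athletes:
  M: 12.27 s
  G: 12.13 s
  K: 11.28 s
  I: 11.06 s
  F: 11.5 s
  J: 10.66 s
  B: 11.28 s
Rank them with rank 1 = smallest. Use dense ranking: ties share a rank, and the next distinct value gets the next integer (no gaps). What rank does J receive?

1

Sorted (ascending): 10.66, 11.06, 11.28, 11.28, 11.5, 12.13, 12.27
The 2 values of 11.28 share dense rank 3.
Remaining distinct values take the next consecutive integers.
J has value 10.66 s → rank 1.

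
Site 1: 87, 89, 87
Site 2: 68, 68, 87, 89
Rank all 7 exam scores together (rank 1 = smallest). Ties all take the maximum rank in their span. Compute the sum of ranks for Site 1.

17

Sorted (ascending): 68, 68, 87, 87, 87, 89, 89
The 2 values of 68 occupy positions 1–2 → each gets rank 2.
The 3 values of 87 occupy positions 3–5 → each gets rank 5.
The 2 values of 89 occupy positions 6–7 → each gets rank 7.
Site 1 values → pooled ranks: 87→5, 89→7, 87→5
Rank sum = 5 + 7 + 5 = 17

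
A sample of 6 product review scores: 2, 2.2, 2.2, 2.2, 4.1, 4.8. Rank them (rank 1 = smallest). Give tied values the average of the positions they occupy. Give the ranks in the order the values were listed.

1, 3, 3, 3, 5, 6

Sorted (ascending): 2, 2.2, 2.2, 2.2, 4.1, 4.8
The 3 values of 2.2 occupy positions 2–4 → average rank 3.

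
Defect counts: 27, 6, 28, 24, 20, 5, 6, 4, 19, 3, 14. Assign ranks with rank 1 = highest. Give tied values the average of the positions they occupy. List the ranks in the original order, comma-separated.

Sorted (descending): 28, 27, 24, 20, 19, 14, 6, 6, 5, 4, 3
The 2 values of 6 occupy positions 7–8 → average rank (7+8)/2 = 7.5.

2, 7.5, 1, 3, 4, 9, 7.5, 10, 5, 11, 6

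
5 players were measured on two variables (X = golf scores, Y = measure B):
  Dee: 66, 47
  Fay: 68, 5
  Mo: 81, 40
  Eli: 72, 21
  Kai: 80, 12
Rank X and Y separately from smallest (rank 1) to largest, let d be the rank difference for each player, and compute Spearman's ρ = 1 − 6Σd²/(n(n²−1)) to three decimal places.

Ranks of variable 1: 1, 2, 5, 3, 4
Ranks of variable 2: 5, 1, 4, 3, 2
d = r₁ − r₂: -4, 1, 1, 0, 2
d²: 16, 1, 1, 0, 4; Σd² = 22
ρ = 1 − 6·22/(5·24) = 1 − 132/120 = -0.100

-0.100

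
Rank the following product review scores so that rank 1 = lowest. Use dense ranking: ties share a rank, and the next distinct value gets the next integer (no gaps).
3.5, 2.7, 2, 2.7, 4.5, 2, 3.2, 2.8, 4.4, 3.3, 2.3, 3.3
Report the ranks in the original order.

Sorted (ascending): 2, 2, 2.3, 2.7, 2.7, 2.8, 3.2, 3.3, 3.3, 3.5, 4.4, 4.5
The 2 values of 2 share dense rank 1.
The 2 values of 2.7 share dense rank 3.
The 2 values of 3.3 share dense rank 6.
Remaining distinct values take the next consecutive integers.

7, 3, 1, 3, 9, 1, 5, 4, 8, 6, 2, 6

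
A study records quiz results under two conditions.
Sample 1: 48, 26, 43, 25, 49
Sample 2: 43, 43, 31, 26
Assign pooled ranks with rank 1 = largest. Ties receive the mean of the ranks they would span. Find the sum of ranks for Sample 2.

Sorted (descending): 49, 48, 43, 43, 43, 31, 26, 26, 25
The 3 values of 43 occupy positions 3–5 → average rank 4.
The 2 values of 26 occupy positions 7–8 → average rank (7+8)/2 = 7.5.
Sample 2 values → pooled ranks: 43→4, 43→4, 31→6, 26→7.5
Rank sum = 4 + 4 + 6 + 7.5 = 21.5

21.5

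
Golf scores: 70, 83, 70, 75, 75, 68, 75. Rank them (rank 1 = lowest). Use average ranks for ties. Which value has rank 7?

83

Sorted (ascending): 68, 70, 70, 75, 75, 75, 83
The 2 values of 70 occupy positions 2–3 → average rank (2+3)/2 = 2.5.
The 3 values of 75 occupy positions 4–6 → average rank 5.
Rank 7 → value 83.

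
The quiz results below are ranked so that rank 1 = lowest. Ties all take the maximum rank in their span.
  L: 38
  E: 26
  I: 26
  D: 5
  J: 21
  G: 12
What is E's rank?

Sorted (ascending): 5, 12, 21, 26, 26, 38
The 2 values of 26 occupy positions 4–5 → each gets rank 5.
E has value 26 → rank 5.

5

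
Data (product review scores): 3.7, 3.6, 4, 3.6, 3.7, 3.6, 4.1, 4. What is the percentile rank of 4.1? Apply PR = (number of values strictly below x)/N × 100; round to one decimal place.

87.5

N = 8.
Strictly below 4.1: 7. Equal to 4.1: 1.
PR = 7/8 × 100 = 87.5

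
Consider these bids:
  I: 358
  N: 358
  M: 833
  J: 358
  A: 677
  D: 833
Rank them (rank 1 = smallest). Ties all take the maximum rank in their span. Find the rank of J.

Sorted (ascending): 358, 358, 358, 677, 833, 833
The 3 values of 358 occupy positions 1–3 → each gets rank 3.
The 2 values of 833 occupy positions 5–6 → each gets rank 6.
J has value 358 → rank 3.

3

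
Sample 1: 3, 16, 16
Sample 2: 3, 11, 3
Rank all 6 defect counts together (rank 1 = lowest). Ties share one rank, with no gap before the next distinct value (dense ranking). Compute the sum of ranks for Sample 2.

4

Sorted (ascending): 3, 3, 3, 11, 16, 16
The 3 values of 3 share dense rank 1.
The 2 values of 16 share dense rank 3.
Remaining distinct values take the next consecutive integers.
Sample 2 values → pooled ranks: 3→1, 11→2, 3→1
Rank sum = 1 + 2 + 1 = 4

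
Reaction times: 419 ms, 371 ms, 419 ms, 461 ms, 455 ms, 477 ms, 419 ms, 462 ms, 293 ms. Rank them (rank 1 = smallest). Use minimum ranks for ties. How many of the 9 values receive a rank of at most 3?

5

Sorted (ascending): 293, 371, 419, 419, 419, 455, 461, 462, 477
The 3 values of 419 occupy positions 3–5 → each gets rank 3.
Ranks ≤ 3: {1, 2, 3, 3, 3} → 5 values.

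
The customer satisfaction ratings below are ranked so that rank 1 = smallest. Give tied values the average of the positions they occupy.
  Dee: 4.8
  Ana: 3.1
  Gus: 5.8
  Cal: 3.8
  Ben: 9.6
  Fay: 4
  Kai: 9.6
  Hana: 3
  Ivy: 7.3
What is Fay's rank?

4

Sorted (ascending): 3, 3.1, 3.8, 4, 4.8, 5.8, 7.3, 9.6, 9.6
The 2 values of 9.6 occupy positions 8–9 → average rank (8+9)/2 = 8.5.
Fay has value 4 → rank 4.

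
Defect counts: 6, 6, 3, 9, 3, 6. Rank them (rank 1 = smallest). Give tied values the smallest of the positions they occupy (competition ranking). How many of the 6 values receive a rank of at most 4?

Sorted (ascending): 3, 3, 6, 6, 6, 9
The 2 values of 3 occupy positions 1–2 → each gets rank 1.
The 3 values of 6 occupy positions 3–5 → each gets rank 3.
Ranks ≤ 4: {1, 1, 3, 3, 3} → 5 values.

5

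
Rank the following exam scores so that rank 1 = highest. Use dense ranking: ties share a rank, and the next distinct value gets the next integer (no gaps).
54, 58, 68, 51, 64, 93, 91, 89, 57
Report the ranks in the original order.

Sorted (descending): 93, 91, 89, 68, 64, 58, 57, 54, 51
No ties — each value takes its position as its rank.

8, 6, 4, 9, 5, 1, 2, 3, 7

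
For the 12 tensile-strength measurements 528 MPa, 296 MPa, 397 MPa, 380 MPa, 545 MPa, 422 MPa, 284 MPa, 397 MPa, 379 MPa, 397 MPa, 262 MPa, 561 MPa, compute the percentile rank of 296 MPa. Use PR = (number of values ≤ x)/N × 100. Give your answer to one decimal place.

N = 12.
Strictly below 296: 2. Equal to 296: 1.
PR = 3/12 × 100 = 25.0

25.0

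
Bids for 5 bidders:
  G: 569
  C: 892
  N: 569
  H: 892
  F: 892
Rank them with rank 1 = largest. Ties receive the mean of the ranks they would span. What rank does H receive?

Sorted (descending): 892, 892, 892, 569, 569
The 3 values of 892 occupy positions 1–3 → average rank 2.
The 2 values of 569 occupy positions 4–5 → average rank (4+5)/2 = 4.5.
H has value 892 → rank 2.

2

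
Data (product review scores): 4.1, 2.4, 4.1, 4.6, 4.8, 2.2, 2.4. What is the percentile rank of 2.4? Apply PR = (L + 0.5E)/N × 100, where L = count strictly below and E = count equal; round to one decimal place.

28.6

N = 7.
Strictly below 2.4: 1. Equal to 2.4: 2.
PR = (1 + 0.5·2)/7 × 100 = 28.6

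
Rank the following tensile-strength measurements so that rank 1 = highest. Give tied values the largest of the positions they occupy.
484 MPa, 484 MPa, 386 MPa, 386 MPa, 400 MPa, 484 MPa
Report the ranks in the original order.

Sorted (descending): 484, 484, 484, 400, 386, 386
The 3 values of 484 occupy positions 1–3 → each gets rank 3.
The 2 values of 386 occupy positions 5–6 → each gets rank 6.

3, 3, 6, 6, 4, 3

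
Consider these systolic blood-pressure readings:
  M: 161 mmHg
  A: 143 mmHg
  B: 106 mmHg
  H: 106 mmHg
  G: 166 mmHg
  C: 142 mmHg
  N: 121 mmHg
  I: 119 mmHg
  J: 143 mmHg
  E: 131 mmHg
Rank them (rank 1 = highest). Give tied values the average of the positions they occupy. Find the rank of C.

5

Sorted (descending): 166, 161, 143, 143, 142, 131, 121, 119, 106, 106
The 2 values of 143 occupy positions 3–4 → average rank (3+4)/2 = 3.5.
The 2 values of 106 occupy positions 9–10 → average rank (9+10)/2 = 9.5.
C has value 142 mmHg → rank 5.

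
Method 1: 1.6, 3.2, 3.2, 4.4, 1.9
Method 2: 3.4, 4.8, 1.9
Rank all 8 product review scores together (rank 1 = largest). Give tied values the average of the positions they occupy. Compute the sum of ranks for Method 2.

10.5

Sorted (descending): 4.8, 4.4, 3.4, 3.2, 3.2, 1.9, 1.9, 1.6
The 2 values of 3.2 occupy positions 4–5 → average rank (4+5)/2 = 4.5.
The 2 values of 1.9 occupy positions 6–7 → average rank (6+7)/2 = 6.5.
Method 2 values → pooled ranks: 3.4→3, 4.8→1, 1.9→6.5
Rank sum = 3 + 1 + 6.5 = 10.5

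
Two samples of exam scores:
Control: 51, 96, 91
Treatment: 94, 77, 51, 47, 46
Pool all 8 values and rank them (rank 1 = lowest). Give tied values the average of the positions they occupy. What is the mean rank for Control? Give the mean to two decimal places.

Sorted (ascending): 46, 47, 51, 51, 77, 91, 94, 96
The 2 values of 51 occupy positions 3–4 → average rank (3+4)/2 = 3.5.
Control values → pooled ranks: 51→3.5, 96→8, 91→6
Mean rank = (3.5 + 8 + 6) / 3 = 5.83

5.83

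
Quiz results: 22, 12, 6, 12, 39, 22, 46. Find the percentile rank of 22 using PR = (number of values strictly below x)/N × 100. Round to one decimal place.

N = 7.
Strictly below 22: 3. Equal to 22: 2.
PR = 3/7 × 100 = 42.9

42.9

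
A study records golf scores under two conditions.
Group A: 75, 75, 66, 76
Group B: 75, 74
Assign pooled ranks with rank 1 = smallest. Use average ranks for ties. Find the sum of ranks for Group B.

Sorted (ascending): 66, 74, 75, 75, 75, 76
The 3 values of 75 occupy positions 3–5 → average rank 4.
Group B values → pooled ranks: 75→4, 74→2
Rank sum = 4 + 2 = 6

6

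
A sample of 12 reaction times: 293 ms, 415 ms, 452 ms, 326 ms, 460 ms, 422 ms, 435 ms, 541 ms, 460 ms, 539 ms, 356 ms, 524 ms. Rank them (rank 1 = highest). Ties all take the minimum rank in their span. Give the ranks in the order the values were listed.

Sorted (descending): 541, 539, 524, 460, 460, 452, 435, 422, 415, 356, 326, 293
The 2 values of 460 occupy positions 4–5 → each gets rank 4.

12, 9, 6, 11, 4, 8, 7, 1, 4, 2, 10, 3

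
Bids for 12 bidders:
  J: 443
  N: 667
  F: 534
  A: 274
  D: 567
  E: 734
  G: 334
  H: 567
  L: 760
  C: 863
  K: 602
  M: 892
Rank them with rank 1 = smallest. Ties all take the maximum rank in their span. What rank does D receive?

6

Sorted (ascending): 274, 334, 443, 534, 567, 567, 602, 667, 734, 760, 863, 892
The 2 values of 567 occupy positions 5–6 → each gets rank 6.
D has value 567 → rank 6.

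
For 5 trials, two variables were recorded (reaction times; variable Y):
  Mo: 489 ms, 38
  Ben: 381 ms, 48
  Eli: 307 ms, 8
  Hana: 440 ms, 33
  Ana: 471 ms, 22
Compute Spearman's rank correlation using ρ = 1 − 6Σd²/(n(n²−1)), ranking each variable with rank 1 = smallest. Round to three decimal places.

0.300

Ranks of variable 1: 5, 2, 1, 3, 4
Ranks of variable 2: 4, 5, 1, 3, 2
d = r₁ − r₂: 1, -3, 0, 0, 2
d²: 1, 9, 0, 0, 4; Σd² = 14
ρ = 1 − 6·14/(5·24) = 1 − 84/120 = 0.300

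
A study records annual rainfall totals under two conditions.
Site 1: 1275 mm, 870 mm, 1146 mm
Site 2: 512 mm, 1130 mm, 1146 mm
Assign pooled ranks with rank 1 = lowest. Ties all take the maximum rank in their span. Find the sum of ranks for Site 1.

Sorted (ascending): 512, 870, 1130, 1146, 1146, 1275
The 2 values of 1146 occupy positions 4–5 → each gets rank 5.
Site 1 values → pooled ranks: 1275→6, 870→2, 1146→5
Rank sum = 6 + 2 + 5 = 13

13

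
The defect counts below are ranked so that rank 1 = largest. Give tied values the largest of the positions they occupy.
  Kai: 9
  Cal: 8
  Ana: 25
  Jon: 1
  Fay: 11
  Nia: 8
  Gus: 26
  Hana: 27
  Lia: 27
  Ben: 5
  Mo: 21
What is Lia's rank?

2

Sorted (descending): 27, 27, 26, 25, 21, 11, 9, 8, 8, 5, 1
The 2 values of 27 occupy positions 1–2 → each gets rank 2.
The 2 values of 8 occupy positions 8–9 → each gets rank 9.
Lia has value 27 → rank 2.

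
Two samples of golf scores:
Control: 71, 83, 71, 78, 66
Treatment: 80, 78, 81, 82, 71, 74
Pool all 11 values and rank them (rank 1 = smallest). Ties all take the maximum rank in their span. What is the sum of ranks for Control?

Sorted (ascending): 66, 71, 71, 71, 74, 78, 78, 80, 81, 82, 83
The 3 values of 71 occupy positions 2–4 → each gets rank 4.
The 2 values of 78 occupy positions 6–7 → each gets rank 7.
Control values → pooled ranks: 71→4, 83→11, 71→4, 78→7, 66→1
Rank sum = 4 + 11 + 4 + 7 + 1 = 27

27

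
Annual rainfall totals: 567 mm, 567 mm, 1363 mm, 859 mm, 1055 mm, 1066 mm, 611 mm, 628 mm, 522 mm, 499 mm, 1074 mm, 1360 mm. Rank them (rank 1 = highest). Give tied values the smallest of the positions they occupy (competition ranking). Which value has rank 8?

611

Sorted (descending): 1363, 1360, 1074, 1066, 1055, 859, 628, 611, 567, 567, 522, 499
The 2 values of 567 occupy positions 9–10 → each gets rank 9.
Rank 8 → value 611.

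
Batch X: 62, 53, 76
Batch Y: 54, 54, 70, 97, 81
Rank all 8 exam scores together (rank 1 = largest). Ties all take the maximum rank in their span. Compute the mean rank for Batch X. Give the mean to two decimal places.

Sorted (descending): 97, 81, 76, 70, 62, 54, 54, 53
The 2 values of 54 occupy positions 6–7 → each gets rank 7.
Batch X values → pooled ranks: 62→5, 53→8, 76→3
Mean rank = (5 + 8 + 3) / 3 = 5.33

5.33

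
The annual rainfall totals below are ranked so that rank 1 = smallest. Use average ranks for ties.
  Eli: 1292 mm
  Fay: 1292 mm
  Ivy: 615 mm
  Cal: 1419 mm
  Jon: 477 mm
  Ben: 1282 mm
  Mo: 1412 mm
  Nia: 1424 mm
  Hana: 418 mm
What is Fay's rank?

Sorted (ascending): 418, 477, 615, 1282, 1292, 1292, 1412, 1419, 1424
The 2 values of 1292 occupy positions 5–6 → average rank (5+6)/2 = 5.5.
Fay has value 1292 mm → rank 5.5.

5.5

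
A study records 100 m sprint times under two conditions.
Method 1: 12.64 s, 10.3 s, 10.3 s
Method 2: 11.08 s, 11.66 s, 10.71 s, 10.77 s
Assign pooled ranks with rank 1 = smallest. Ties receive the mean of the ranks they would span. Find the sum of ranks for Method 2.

18

Sorted (ascending): 10.3, 10.3, 10.71, 10.77, 11.08, 11.66, 12.64
The 2 values of 10.3 occupy positions 1–2 → average rank (1+2)/2 = 1.5.
Method 2 values → pooled ranks: 11.08→5, 11.66→6, 10.71→3, 10.77→4
Rank sum = 5 + 6 + 3 + 4 = 18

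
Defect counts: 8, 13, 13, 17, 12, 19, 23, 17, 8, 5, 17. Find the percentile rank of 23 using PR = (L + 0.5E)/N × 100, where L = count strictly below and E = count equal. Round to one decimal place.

95.5

N = 11.
Strictly below 23: 10. Equal to 23: 1.
PR = (10 + 0.5·1)/11 × 100 = 95.5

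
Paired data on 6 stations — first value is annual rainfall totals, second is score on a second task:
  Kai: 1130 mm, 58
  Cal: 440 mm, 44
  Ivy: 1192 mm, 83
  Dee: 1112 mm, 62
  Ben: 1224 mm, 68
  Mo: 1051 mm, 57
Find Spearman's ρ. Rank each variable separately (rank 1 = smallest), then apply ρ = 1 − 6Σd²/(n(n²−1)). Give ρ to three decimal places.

Ranks of variable 1: 4, 1, 5, 3, 6, 2
Ranks of variable 2: 3, 1, 6, 4, 5, 2
d = r₁ − r₂: 1, 0, -1, -1, 1, 0
d²: 1, 0, 1, 1, 1, 0; Σd² = 4
ρ = 1 − 6·4/(6·35) = 1 − 24/210 = 0.886

0.886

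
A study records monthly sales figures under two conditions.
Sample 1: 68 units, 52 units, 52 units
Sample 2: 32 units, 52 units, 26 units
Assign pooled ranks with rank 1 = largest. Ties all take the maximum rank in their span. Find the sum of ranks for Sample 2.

15

Sorted (descending): 68, 52, 52, 52, 32, 26
The 3 values of 52 occupy positions 2–4 → each gets rank 4.
Sample 2 values → pooled ranks: 32→5, 52→4, 26→6
Rank sum = 5 + 4 + 6 = 15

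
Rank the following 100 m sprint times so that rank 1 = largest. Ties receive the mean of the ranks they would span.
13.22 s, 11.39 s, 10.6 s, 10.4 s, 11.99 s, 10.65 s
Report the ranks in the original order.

Sorted (descending): 13.22, 11.99, 11.39, 10.65, 10.6, 10.4
No ties — each value takes its position as its rank.

1, 3, 5, 6, 2, 4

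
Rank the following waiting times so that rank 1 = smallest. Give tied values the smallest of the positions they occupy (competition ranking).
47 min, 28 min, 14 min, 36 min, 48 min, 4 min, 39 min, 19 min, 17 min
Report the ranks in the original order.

8, 5, 2, 6, 9, 1, 7, 4, 3

Sorted (ascending): 4, 14, 17, 19, 28, 36, 39, 47, 48
No ties — each value takes its position as its rank.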